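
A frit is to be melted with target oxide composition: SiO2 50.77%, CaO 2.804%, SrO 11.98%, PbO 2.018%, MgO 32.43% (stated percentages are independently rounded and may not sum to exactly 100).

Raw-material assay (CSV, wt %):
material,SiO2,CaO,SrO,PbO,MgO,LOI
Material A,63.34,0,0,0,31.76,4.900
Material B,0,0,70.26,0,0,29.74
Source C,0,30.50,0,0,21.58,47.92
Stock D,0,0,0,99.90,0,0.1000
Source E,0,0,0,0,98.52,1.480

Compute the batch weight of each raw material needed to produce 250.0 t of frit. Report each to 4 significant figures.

Batch per 250.0 t frit:
  Material A: 200.4 t
  Material B: 42.63 t
  Source C: 22.98 t
  Stock D: 5.050 t
  Source E: 12.66 t
Total batch = 283.7 t; LOI loss = 33.70 t; yield = 88.12%

Each numeric step holds full precision at every stage; the intermediate values are printed rounded to 4 significant figures alongside each step — every reported result is rounded once only. The derived quantities, including the five compositions, totals, ignition loss, the yield, net glass mass, are carried from the weighed amounts at 250.0 t of glass at full precision, precisely as stated by question or answer.
Oxide-by-oxide targets in 250.0 t frit:
  SiO2: 50.77% × 250.0 = 126.9 t
  CaO: 2.804% × 250.0 = 7.010 t
  SrO: 11.98% × 250.0 = 29.95 t
  PbO: 2.018% × 250.0 = 5.045 t
  MgO: 32.43% × 250.0 = 81.08 t
Oxide-by-oxide audit with the batch weights as given, on the stated basis (every target is met by its sum exact up to rounding of places):
  SiO2: 200.4·0.6334 = 126.9 t (target 126.9 t)
  CaO: 22.98·0.3050 = 7.009 t (target 7.010 t)
  SrO: 42.63·0.7026 = 29.95 t (target 29.95 t)
  PbO: 5.050·0.9990 = 5.045 t (target 5.045 t)
  MgO: 200.4·0.3176 + 22.98·0.2158 + 12.66·0.9852 = 81.08 t (target 81.08 t)
Glass-mass closure: batch total minus LOI = 250.0 t (the Σ of target masses is 250.0 t; against the stated basis, 250.0 t — any gap is answer rounding).
Summing the batch: Σ batch = 283.7 t; ignition loss, Σ(batch × LOI) = 33.70 t; yield, glass over the total, = 88.12%.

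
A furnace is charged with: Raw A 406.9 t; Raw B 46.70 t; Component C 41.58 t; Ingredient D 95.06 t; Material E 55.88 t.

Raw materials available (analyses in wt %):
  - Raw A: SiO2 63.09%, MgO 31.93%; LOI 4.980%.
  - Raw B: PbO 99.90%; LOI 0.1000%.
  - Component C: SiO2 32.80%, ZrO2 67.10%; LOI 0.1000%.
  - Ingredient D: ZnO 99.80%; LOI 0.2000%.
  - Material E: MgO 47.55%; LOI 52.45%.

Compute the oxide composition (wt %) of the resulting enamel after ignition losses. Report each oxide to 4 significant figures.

Glass mass = 596.3 t (batch 646.1 − LOI 49.85).
Composition: SiO2 45.34%, ZnO 15.91%, MgO 26.25%, PbO 7.824%, ZrO2 4.679%

Each numeric step runs at exact precision through every step. Mid-chain values appear (rounded to four significant figures) as written — every reported figure is rounded once only — all derived quantities are recomputed at full float precision (the five compositions, net glass mass, ignition loss, totals, the yield) using the weight values on 596.3 t of glass exactly as shown in problem or answer.
Oxide-by-oxide delivered mass:
  SiO2: 406.9·0.6309 + 41.58·0.3280 = 270.4 t
  ZnO: 95.06·0.9980 = 94.87 t
  MgO: 406.9·0.3193 + 55.88·0.4755 = 156.5 t
  PbO: 46.70·0.9990 = 46.65 t
  ZrO2: 41.58·0.6710 = 27.90 t
LOI: 406.9·0.04980 + 46.70·0.001000 + 41.58·0.001000 + 95.06·0.002000 + 55.88·0.5245 = 49.85 t
Net of LOI, the glass mass = 646.1 − 49.85 = 596.3 t (= the summed oxide contributions)
wt % = 100 × oxide mass / glass mass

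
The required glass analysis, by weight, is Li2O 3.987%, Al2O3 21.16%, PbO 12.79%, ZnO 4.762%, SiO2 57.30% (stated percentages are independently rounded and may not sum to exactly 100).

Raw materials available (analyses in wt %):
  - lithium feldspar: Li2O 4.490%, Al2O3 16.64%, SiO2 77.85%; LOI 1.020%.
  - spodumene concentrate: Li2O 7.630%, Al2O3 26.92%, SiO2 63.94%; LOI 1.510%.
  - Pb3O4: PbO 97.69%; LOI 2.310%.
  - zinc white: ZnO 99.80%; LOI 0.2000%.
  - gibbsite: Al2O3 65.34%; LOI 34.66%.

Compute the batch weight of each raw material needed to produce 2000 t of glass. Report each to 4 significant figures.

Batch per 2000 t glass:
  lithium feldspar: 1188 t
  spodumene concentrate: 346.1 t
  Pb3O4: 261.8 t
  zinc white: 95.43 t
  gibbsite: 202.6 t
Total batch = 2094 t; LOI loss = 93.80 t; yield = 95.52%

Every computation runs at full precision from first step to last — working values are displayed rounded to 4 significant figures at each printed step. A single rounding completes each reported value; derived quantities are computed from the weighed amounts at 2000 t of glass at full float precision (LOI, totals, the yield, glass mass, five oxide percentages), exactly as shown in the problem or answer text.
Oxide mass targets, per 2000 t glass:
  Li2O: 3.987% × 2000 = 79.74 t
  Al2O3: 21.16% × 2000 = 423.2 t
  PbO: 12.79% × 2000 = 255.8 t
  ZnO: 4.762% × 2000 = 95.24 t
  SiO2: 57.30% × 2000 = 1146 t
Sums-versus-targets review on the weights just shown, on the stated basis (sums match the target masses once rounding is allowed for):
  Li2O: 1188·0.04490 + 346.1·0.07630 = 79.75 t (target 79.74 t)
  Al2O3: 1188·0.1664 + 346.1·0.2692 + 202.6·0.6534 = 423.2 t (target 423.2 t)
  PbO: 261.8·0.9769 = 255.8 t (target 255.8 t)
  ZnO: 95.43·0.9980 = 95.24 t (target 95.24 t)
  SiO2: 1188·0.7785 + 346.1·0.6394 = 1146 t (target 1146 t)
Mass balance on the glass: whole batch net of LOI = 2000 t (targets for the oxides total 2000 t; stated basis 2000 t — rounding explains the deltas).
Batch grand total — Σ batch = 2094 t; LOI loss = Σ batch·LOI = 93.80 t; glass ÷ batch gives a yield of 95.52%.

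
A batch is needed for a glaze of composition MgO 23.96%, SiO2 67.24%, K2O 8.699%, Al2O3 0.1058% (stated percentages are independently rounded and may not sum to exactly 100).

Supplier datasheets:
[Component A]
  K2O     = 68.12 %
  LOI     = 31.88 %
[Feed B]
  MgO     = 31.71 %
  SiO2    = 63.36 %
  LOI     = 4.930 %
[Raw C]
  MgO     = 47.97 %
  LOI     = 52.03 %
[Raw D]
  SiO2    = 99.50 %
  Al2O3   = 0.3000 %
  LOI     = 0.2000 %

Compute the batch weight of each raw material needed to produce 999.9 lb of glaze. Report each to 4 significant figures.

All arithmetic carries full precision from first step to last — working values appear rounded to 4 significant figures in the printout — every reported value takes just one rounding; derived quantities (totals, ignition loss, yield, the four compositions, glass mass) are recomputed in exact precision using the weight values on 999.9 lb of glass, precisely as stated by the question or the answer.
Target masses of each oxide per 999.9 lb glaze:
  MgO: 23.96% × 999.9 = 239.6 lb
  SiO2: 67.24% × 999.9 = 672.3 lb
  K2O: 8.699% × 999.9 = 86.98 lb
  Al2O3: 0.1058% × 999.9 = 1.058 lb
Per-oxide balance check on the weights just shown, versus the basis set out (sums match the target masses within answer rounding):
  MgO: 507.4·0.3171 + 164.0·0.4797 = 239.6 lb (target 239.6 lb)
  SiO2: 507.4·0.6336 + 352.6·0.9950 = 672.3 lb (target 672.3 lb)
  K2O: 127.7·0.6812 = 86.99 lb (target 86.98 lb)
  Al2O3: 352.6·0.003000 = 1.058 lb (target 1.058 lb)
Glass-mass bookkeeping: batch Σ − ignition loss = 999.9 lb (per-oxide target masses sum to 999.9 lb; stated basis 999.9 lb — differing by rounding only).
Total batch = Σ batch = 1152 lb; LOI loss = Σ batch·LOI = 151.8 lb; the yield ratio, glass ÷ batch: 86.82%.

Batch per 999.9 lb glaze:
  Component A: 127.7 lb
  Feed B: 507.4 lb
  Raw C: 164.0 lb
  Raw D: 352.6 lb
Total batch = 1152 lb; LOI loss = 151.8 lb; yield = 86.82%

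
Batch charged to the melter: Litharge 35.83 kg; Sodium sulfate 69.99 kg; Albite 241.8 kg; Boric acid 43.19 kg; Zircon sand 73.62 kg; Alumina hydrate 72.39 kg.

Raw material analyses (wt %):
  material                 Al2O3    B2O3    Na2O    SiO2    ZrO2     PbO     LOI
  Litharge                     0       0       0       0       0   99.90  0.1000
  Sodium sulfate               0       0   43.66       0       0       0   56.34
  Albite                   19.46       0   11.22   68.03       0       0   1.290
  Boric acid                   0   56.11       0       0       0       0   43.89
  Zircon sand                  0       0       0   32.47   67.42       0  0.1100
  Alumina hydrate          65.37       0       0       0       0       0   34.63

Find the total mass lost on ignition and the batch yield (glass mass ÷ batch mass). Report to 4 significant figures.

LOI loss = 86.69 kg; glass = 450.1 kg; yield = 83.85%

Every computation maintains exact precision at each step; rounding to 4 significant digits extends to every mid-chain value as displayed; each reported figure undergoes a single rounding — derived quantities, including the totals, yield, six oxide percentages, net glass mass, LOI, are rebuilt using the weight values per 450.1 kg of glass in full float precision, as they appear in the problem or the answer.
LOI of each material in turn:
  Litharge: 35.83 × 0.001000 = 0.03583 kg
  Sodium sulfate: 69.99 × 0.5634 = 39.43 kg
  Albite: 241.8 × 0.01290 = 3.119 kg
  Boric acid: 43.19 × 0.4389 = 18.96 kg
  Zircon sand: 73.62 × 0.001100 = 0.08098 kg
  Alumina hydrate: 72.39 × 0.3463 = 25.07 kg
Total LOI = 86.69 kg
Glass = batch − LOI = 536.8 − 86.69 = 450.1 kg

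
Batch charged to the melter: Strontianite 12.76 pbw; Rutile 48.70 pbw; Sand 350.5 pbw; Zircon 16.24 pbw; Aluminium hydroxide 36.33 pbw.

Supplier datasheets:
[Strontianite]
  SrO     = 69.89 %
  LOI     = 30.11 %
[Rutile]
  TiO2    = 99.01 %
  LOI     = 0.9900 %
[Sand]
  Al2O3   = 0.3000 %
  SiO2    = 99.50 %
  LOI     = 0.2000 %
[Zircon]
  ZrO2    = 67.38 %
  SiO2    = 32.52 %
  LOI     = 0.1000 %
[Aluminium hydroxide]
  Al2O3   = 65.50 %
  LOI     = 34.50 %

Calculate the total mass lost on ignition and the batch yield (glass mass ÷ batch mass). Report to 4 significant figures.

LOI loss = 17.58 pbw; glass = 447.0 pbw; yield = 96.22%

The intermediate values are shown, with 4-significant-figure rounding, as written; the working math keeps exact precision at each step — each reported value sees exactly one rounding. Derived quantities are carried starting from the weights per 447.0 pbw of glass at full precision (yield, the totals, ignition loss, the five compositions, net glass mass) exactly as shown in question or answer.
Material-by-material LOI:
  Strontianite: 12.76 × 0.3011 = 3.842 pbw
  Rutile: 48.70 × 0.009900 = 0.4821 pbw
  Sand: 350.5 × 0.002000 = 0.7010 pbw
  Zircon: 16.24 × 0.001000 = 0.01624 pbw
  Aluminium hydroxide: 36.33 × 0.3450 = 12.53 pbw
Total LOI = 17.58 pbw
Glass = batch − LOI = 464.5 − 17.58 = 447.0 pbw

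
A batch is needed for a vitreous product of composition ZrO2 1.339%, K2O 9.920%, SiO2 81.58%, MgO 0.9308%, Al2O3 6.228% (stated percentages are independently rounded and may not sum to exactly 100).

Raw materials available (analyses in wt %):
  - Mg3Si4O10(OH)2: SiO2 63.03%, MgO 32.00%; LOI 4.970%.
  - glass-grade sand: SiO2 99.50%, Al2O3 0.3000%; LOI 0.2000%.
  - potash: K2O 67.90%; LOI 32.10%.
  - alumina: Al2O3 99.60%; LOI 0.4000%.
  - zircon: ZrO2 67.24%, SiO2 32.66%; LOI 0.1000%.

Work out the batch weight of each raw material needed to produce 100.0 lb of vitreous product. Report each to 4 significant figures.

Intermediates appear (rounded to four significant digits) at each printed step — every computation maintains exact precision throughout. Every reported value is rounded exactly once — all derived quantities are carried from the batch weights on 100.0 lb of glass at full float precision (net glass mass, ignition loss, the five compositions, yield, the totals) as given in the problem or the answer.
Oxide-by-oxide targets in 100.0 lb vitreous product:
  ZrO2: 1.339% × 100.0 = 1.339 lb
  K2O: 9.920% × 100.0 = 9.920 lb
  SiO2: 81.58% × 100.0 = 81.58 lb
  MgO: 0.9308% × 100.0 = 0.9308 lb
  Al2O3: 6.228% × 100.0 = 6.228 lb
A balance pass over the oxides, given the weights on record, for the quoted basis mass (each sum matches its target mass inside rounding margins):
  ZrO2: 1.991·0.6724 = 1.339 lb (target 1.339 lb)
  K2O: 14.61·0.6790 = 9.920 lb (target 9.920 lb)
  SiO2: 2.909·0.6303 + 79.49·0.9950 + 1.991·0.3266 = 81.58 lb (target 81.58 lb)
  MgO: 2.909·0.3200 = 0.9309 lb (target 0.9308 lb)
  Al2O3: 79.49·0.003000 + 6.014·0.9960 = 6.228 lb (target 6.228 lb)
Auditing the glass mass value: whole batch net of LOI = 99.99 lb (targets for the oxides total 100.0 lb; versus the stated basis of 100.0 lb — a pure rounding effect).
Batch grand total — Σ batch = 105.0 lb; ignition loss, Σ(batch × LOI) = 5.019 lb; yield: glass divided by total = 95.22%.

Batch per 100.0 lb vitreous product:
  Mg3Si4O10(OH)2: 2.909 lb
  glass-grade sand: 79.49 lb
  potash: 14.61 lb
  alumina: 6.014 lb
  zircon: 1.991 lb
Total batch = 105.0 lb; LOI loss = 5.019 lb; yield = 95.22%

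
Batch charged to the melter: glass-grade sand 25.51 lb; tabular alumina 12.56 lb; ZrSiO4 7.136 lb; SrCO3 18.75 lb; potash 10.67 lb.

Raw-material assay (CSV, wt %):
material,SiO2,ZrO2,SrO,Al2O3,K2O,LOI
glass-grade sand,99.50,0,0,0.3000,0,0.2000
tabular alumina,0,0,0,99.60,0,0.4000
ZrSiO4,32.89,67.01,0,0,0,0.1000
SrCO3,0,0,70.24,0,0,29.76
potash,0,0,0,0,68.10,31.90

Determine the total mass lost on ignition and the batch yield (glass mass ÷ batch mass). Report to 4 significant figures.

The working math keeps full float precision in every operation; intermediates are shown, rounded to 4 significant digits, as written; each reported value sees exactly one rounding. All derived quantities (yield, totals, net glass mass, ignition loss, five oxide percentages) are re-derived using the weight values per 65.53 lb of glass at full float precision, exactly as shown in the problem or the answer.
Each material's LOI contribution:
  glass-grade sand: 25.51 × 0.002000 = 0.05102 lb
  tabular alumina: 12.56 × 0.004000 = 0.05024 lb
  ZrSiO4: 7.136 × 0.001000 = 0.007136 lb
  SrCO3: 18.75 × 0.2976 = 5.580 lb
  potash: 10.67 × 0.3190 = 3.404 lb
Total LOI = 9.092 lb
Glass = batch − LOI = 74.63 − 9.092 = 65.53 lb

LOI loss = 9.092 lb; glass = 65.53 lb; yield = 87.82%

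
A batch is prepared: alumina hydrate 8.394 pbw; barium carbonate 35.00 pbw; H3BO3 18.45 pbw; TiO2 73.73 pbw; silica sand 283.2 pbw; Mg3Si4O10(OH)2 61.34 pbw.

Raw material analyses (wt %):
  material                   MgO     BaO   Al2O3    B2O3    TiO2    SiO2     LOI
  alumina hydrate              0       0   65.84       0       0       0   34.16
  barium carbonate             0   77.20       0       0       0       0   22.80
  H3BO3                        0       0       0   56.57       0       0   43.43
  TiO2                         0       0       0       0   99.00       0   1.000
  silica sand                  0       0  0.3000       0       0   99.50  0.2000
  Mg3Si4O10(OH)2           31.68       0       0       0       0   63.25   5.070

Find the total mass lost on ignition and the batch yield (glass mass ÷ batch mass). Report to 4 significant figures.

Values along the way appear rounded off to 4 significant figures alongside each step. Each numeric step holds exact precision at each step; each reported figure takes just one rounding; all derived quantities, including LOI, net glass mass, totals, six oxide percentages, the yield, are recomputed from the weighed amounts at 456.8 pbw of glass in full precision as they appear in question or answer.
Material-by-material LOI:
  alumina hydrate: 8.394 × 0.3416 = 2.867 pbw
  barium carbonate: 35.00 × 0.2280 = 7.980 pbw
  H3BO3: 18.45 × 0.4343 = 8.013 pbw
  TiO2: 73.73 × 0.01000 = 0.7373 pbw
  silica sand: 283.2 × 0.002000 = 0.5664 pbw
  Mg3Si4O10(OH)2: 61.34 × 0.05070 = 3.110 pbw
Total LOI = 23.27 pbw
Glass = batch − LOI = 480.1 − 23.27 = 456.8 pbw

LOI loss = 23.27 pbw; glass = 456.8 pbw; yield = 95.15%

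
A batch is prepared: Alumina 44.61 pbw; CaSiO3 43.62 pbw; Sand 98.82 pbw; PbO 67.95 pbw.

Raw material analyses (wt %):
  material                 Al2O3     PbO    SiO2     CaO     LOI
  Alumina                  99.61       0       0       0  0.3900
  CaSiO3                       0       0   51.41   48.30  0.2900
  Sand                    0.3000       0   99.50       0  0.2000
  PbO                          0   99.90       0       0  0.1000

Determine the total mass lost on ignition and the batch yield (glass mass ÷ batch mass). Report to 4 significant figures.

LOI loss = 0.5661 pbw; glass = 254.4 pbw; yield = 99.78%

All internal work runs at full precision in every operation — rounding to 4 significant figures governs every intermediate as printed; every reported value takes a single rounding; the derived quantities (totals, yield, ignition loss, glass mass, four oxide percentages) are computed at full precision from the batch weights at 254.4 pbw of glass, as written in either problem or answer.
LOI of each material in turn:
  Alumina: 44.61 × 0.003900 = 0.1740 pbw
  CaSiO3: 43.62 × 0.002900 = 0.1265 pbw
  Sand: 98.82 × 0.002000 = 0.1976 pbw
  PbO: 67.95 × 0.001000 = 0.06795 pbw
Total LOI = 0.5661 pbw
Glass = batch − LOI = 255.0 − 0.5661 = 254.4 pbw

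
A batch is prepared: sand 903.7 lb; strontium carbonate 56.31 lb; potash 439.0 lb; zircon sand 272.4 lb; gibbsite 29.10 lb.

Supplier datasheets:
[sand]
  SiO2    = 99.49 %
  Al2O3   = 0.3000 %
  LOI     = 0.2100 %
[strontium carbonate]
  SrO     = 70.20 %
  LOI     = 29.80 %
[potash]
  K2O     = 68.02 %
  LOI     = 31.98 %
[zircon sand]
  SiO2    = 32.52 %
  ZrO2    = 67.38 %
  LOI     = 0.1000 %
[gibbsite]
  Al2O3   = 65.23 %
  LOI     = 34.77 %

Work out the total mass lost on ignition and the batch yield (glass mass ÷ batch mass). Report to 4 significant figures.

LOI loss = 169.5 lb; glass = 1531 lb; yield = 90.03%

Rounding to four significant digits extends to each intermediate as displayed. The whole derivation keeps exact precision from start to finish; every reported value is rounded only once; all derived quantities, including the five compositions, the yield, net glass mass, ignition loss, totals, are carried starting from the weights on 1531 lb of glass in exact precision precisely as stated by question or answer.
Each material's LOI contribution:
  sand: 903.7 × 0.002100 = 1.898 lb
  strontium carbonate: 56.31 × 0.2980 = 16.78 lb
  potash: 439.0 × 0.3198 = 140.4 lb
  zircon sand: 272.4 × 0.001000 = 0.2724 lb
  gibbsite: 29.10 × 0.3477 = 10.12 lb
Total LOI = 169.5 lb
Glass = batch − LOI = 1701 − 169.5 = 1531 lb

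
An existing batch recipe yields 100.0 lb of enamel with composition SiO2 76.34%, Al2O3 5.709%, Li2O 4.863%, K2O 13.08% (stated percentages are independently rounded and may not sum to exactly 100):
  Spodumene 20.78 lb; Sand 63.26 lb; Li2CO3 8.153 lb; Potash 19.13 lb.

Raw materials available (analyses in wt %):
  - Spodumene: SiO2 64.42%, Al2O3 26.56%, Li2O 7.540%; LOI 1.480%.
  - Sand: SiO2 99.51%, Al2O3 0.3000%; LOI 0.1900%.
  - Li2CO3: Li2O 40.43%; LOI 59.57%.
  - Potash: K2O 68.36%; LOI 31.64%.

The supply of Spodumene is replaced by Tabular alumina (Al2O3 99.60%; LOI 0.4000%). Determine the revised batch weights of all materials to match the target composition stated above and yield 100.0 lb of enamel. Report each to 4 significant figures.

Intermediates are rounded off to 4 significant figures when quoted. All arithmetic maintains full float precision at all times — each reported value sees exactly one rounding — all derived quantities (ignition loss, glass mass, totals, yield, four oxide percentages) are re-derived using the weight values for 100.0 lb of glass at full precision, as they appear in the question or the answer.
The oxide mass targets at 100.0 lb enamel:
  SiO2: 76.34% × 100.0 = 76.34 lb
  Al2O3: 5.709% × 100.0 = 5.709 lb
  Li2O: 4.863% × 100.0 = 4.863 lb
  K2O: 13.08% × 100.0 = 13.08 lb
Sums-versus-targets review per the reported batch figures, relative to the basis at hand (sums match the target masses modulo rounding of the values):
  SiO2: 76.72·0.9951 = 76.34 lb (target 76.34 lb)
  Al2O3: 5.501·0.9960 + 76.72·0.003000 = 5.709 lb (target 5.709 lb)
  Li2O: 12.03·0.4043 = 4.864 lb (target 4.863 lb)
  K2O: 19.13·0.6836 = 13.08 lb (target 13.08 lb)
Glass mass check: net batch after ignition = 99.99 lb (per-oxide target masses sum to 99.99 lb; versus the stated basis of 100.0 lb — any gap is answer rounding).
Whole-batch sum: Σ batch = 113.4 lb; LOI loss = Σ batch·LOI = 13.39 lb; as yield: glass ÷ batch → 88.19%.

Revised batch per 100.0 lb enamel:
  Tabular alumina: 5.501 lb
  Sand: 76.72 lb
  Li2CO3: 12.03 lb
  Potash: 19.13 lb
Total batch = 113.4 lb; LOI loss = 13.39 lb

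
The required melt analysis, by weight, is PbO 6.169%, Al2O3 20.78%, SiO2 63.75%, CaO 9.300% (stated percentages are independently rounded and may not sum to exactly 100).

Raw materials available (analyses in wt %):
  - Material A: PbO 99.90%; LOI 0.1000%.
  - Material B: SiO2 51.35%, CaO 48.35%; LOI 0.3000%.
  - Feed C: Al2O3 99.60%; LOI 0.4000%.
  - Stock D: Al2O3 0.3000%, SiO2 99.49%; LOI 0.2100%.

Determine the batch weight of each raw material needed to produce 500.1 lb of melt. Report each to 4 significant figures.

Batch per 500.1 lb melt:
  Material A: 30.88 lb
  Material B: 96.19 lb
  Feed C: 103.5 lb
  Stock D: 270.8 lb
Total batch = 501.4 lb; LOI loss = 1.302 lb; yield = 99.74%

The intermediate values are shown rounded off to 4 significant digits in the printout; every computation runs at exact precision through the solve; every reported value takes exactly one rounding. All derived quantities (the yield, the totals, ignition loss, glass mass, the four compositions) are computed starting from the weights on 500.1 lb of glass at exact precision as given in the question or the answer.
Target masses of each oxide per 500.1 lb melt:
  PbO: 6.169% × 500.1 = 30.85 lb
  Al2O3: 20.78% × 500.1 = 103.9 lb
  SiO2: 63.75% × 500.1 = 318.8 lb
  CaO: 9.300% × 500.1 = 46.51 lb
Checking each oxide sum on the weights just shown, against the basis in use (target by target, the sums agree up to rounding of the answer):
  PbO: 30.88·0.9990 = 30.85 lb (target 30.85 lb)
  Al2O3: 103.5·0.9960 + 270.8·0.003000 = 103.9 lb (target 103.9 lb)
  SiO2: 96.19·0.5135 + 270.8·0.9949 = 318.8 lb (target 318.8 lb)
  CaO: 96.19·0.4835 = 46.51 lb (target 46.51 lb)
Mass balance on the glass: the batch minus its LOI: 500.1 lb (per-oxide target masses sum to 500.1 lb; stated basis 500.1 lb — any gap is answer rounding).
Whole-batch sum: Σ batch = 501.4 lb; LOI removed, Σ of batch·LOI: 1.302 lb; yield, glass over the total, = 99.74%.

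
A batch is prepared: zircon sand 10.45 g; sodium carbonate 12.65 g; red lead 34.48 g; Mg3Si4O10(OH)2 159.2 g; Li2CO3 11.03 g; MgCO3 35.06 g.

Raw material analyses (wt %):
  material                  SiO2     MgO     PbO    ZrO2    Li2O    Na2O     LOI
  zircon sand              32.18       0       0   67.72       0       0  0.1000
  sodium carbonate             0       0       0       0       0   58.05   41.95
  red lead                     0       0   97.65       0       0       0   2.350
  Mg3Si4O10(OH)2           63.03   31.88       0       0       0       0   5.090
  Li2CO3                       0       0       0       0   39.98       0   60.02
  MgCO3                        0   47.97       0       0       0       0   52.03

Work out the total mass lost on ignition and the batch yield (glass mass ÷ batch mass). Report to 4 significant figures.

Mid-chain values are printed, rounded to four significant digits, on the page. The whole derivation maintains exact precision end to end; a single rounding yields every reported value; all derived quantities (six oxide percentages, net glass mass, LOI, the totals, yield) are rebuilt using the weight values for 223.8 g of glass in full float precision, exactly as shown in question or answer.
Material-by-material LOI:
  zircon sand: 10.45 × 0.001000 = 0.01045 g
  sodium carbonate: 12.65 × 0.4195 = 5.307 g
  red lead: 34.48 × 0.02350 = 0.8103 g
  Mg3Si4O10(OH)2: 159.2 × 0.05090 = 8.103 g
  Li2CO3: 11.03 × 0.6002 = 6.620 g
  MgCO3: 35.06 × 0.5203 = 18.24 g
Total LOI = 39.09 g
Glass = batch − LOI = 262.9 − 39.09 = 223.8 g

LOI loss = 39.09 g; glass = 223.8 g; yield = 85.13%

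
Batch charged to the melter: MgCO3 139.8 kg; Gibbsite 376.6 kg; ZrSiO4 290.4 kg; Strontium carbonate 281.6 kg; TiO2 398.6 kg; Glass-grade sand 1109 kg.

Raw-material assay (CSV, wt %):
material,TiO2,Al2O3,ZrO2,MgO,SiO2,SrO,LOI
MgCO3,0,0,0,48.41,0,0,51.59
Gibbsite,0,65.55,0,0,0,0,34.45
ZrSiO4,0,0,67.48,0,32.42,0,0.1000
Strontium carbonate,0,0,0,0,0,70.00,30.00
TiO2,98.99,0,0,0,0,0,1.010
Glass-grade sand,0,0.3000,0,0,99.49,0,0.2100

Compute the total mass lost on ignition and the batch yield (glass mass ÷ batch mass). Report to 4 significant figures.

LOI loss = 293.0 kg; glass = 2303 kg; yield = 88.71%

Each numeric step keeps full precision from start to finish; working values appear, rounded to 4 significant digits, within the worked lines. Exactly one rounding lands on every reported figure — all derived quantities are computed at full precision (glass mass, the totals, LOI, six oxide percentages, the yield) starting from the weights for 2303 kg of glass as they appear in question or answer.
Ignition loss by material:
  MgCO3: 139.8 × 0.5159 = 72.12 kg
  Gibbsite: 376.6 × 0.3445 = 129.7 kg
  ZrSiO4: 290.4 × 0.001000 = 0.2904 kg
  Strontium carbonate: 281.6 × 0.3000 = 84.48 kg
  TiO2: 398.6 × 0.01010 = 4.026 kg
  Glass-grade sand: 1109 × 0.002100 = 2.329 kg
Total LOI = 293.0 kg
Glass = batch − LOI = 2596 − 293.0 = 2303 kg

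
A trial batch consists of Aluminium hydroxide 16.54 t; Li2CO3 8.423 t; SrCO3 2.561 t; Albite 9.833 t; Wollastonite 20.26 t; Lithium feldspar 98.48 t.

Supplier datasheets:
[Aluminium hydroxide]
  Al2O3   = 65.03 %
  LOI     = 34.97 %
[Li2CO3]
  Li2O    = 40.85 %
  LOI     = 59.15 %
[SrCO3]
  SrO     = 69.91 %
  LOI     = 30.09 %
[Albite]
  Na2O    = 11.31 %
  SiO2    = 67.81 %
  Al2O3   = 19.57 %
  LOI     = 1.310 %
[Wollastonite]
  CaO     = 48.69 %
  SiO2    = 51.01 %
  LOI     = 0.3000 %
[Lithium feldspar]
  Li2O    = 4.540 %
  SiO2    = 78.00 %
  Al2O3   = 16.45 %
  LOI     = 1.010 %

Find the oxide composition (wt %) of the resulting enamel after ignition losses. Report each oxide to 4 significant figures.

Glass mass = 143.4 t (batch 156.1 − LOI 12.72).
Composition: CaO 6.880%, Na2O 0.7757%, Li2O 5.518%, SiO2 65.43%, Al2O3 20.14%, SrO 1.249%

Exact precision is held through every step; the intermediate values are printed, with 4-significant-digit rounding, alongside each step — every reported number is rounded once only. All derived quantities, including the six compositions, glass mass, totals, LOI, the yield, are recomputed from the batch weights at 143.4 t of glass in exact precision, as given in the problem or the answer.
Oxide-by-oxide delivered mass:
  CaO: 20.26·0.4869 = 9.865 t
  Na2O: 9.833·0.1131 = 1.112 t
  Li2O: 8.423·0.4085 + 98.48·0.04540 = 7.912 t
  SiO2: 9.833·0.6781 + 20.26·0.5101 + 98.48·0.7800 = 93.82 t
  Al2O3: 16.54·0.6503 + 9.833·0.1957 + 98.48·0.1645 = 28.88 t
  SrO: 2.561·0.6991 = 1.790 t
LOI: 16.54·0.3497 + 8.423·0.5915 + 2.561·0.3009 + 9.833·0.01310 + 20.26·0.003000 + 98.48·0.01010 = 12.72 t
Resulting glass, batch − LOI: 156.1 − 12.72 = 143.4 t (equal to the oxide-mass sum)
each oxide over glass, ×100, is wt %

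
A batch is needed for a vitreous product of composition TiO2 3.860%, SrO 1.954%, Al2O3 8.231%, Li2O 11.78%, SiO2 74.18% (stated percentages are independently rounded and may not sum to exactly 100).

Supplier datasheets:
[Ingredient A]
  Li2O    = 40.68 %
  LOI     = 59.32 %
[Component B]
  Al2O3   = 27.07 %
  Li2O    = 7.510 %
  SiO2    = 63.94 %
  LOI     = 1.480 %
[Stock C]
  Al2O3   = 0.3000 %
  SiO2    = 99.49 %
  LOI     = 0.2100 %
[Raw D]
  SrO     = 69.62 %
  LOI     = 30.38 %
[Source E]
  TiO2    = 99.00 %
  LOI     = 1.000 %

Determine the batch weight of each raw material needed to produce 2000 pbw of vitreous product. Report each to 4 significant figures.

Intermediates are printed rounded to four significant figures when written out; each numeric step maintains full float precision at all times; a single rounding completes every reported number; the derived quantities, which include LOI, the yield, five oxide percentages, the totals, glass mass, are recomputed at exact precision, as they appear in problem or answer, from the weighed amounts at 2000 pbw of glass.
Target masses of each oxide per 2000 pbw vitreous product:
  TiO2: 3.860% × 2000 = 77.20 pbw
  SrO: 1.954% × 2000 = 39.08 pbw
  Al2O3: 8.231% × 2000 = 164.6 pbw
  Li2O: 11.78% × 2000 = 235.6 pbw
  SiO2: 74.18% × 2000 = 1484 pbw
Checking each oxide sum using the reported weights, on the stated basis (oxide sums agree with the targets modulo rounding of the values):
  TiO2: 77.98·0.9900 = 77.20 pbw (target 77.20 pbw)
  SrO: 56.13·0.6962 = 39.08 pbw (target 39.08 pbw)
  Al2O3: 595.8·0.2707 + 1108·0.003000 = 164.6 pbw (target 164.6 pbw)
  Li2O: 469.2·0.4068 + 595.8·0.07510 = 235.6 pbw (target 235.6 pbw)
  SiO2: 595.8·0.6394 + 1108·0.9949 = 1483 pbw (target 1484 pbw)
Auditing the glass mass value: total batch − LOI = 2000 pbw (the targets, summed, come to 2000 pbw; against the stated basis, 2000 pbw — a pure rounding effect).
Whole-batch sum: Σ batch = 2307 pbw; ignition loss, Σ(batch × LOI) = 307.3 pbw; yield, glass over the total, = 86.68%.

Batch per 2000 pbw vitreous product:
  Ingredient A: 469.2 pbw
  Component B: 595.8 pbw
  Stock C: 1108 pbw
  Raw D: 56.13 pbw
  Source E: 77.98 pbw
Total batch = 2307 pbw; LOI loss = 307.3 pbw; yield = 86.68%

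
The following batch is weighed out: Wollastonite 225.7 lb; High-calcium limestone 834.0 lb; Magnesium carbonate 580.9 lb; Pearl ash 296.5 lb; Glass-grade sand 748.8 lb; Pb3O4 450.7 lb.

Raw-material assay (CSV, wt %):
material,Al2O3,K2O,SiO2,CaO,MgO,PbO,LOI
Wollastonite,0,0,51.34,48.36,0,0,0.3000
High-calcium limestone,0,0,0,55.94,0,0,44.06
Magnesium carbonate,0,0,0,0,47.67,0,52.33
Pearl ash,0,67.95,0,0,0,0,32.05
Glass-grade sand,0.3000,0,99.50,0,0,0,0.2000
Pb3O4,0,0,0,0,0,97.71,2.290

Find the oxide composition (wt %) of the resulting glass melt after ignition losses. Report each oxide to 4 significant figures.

Glass mass = 2358 lb (batch 3137 − LOI 779.0).
Composition: Al2O3 0.09528%, K2O 8.546%, SiO2 36.52%, CaO 24.42%, MgO 11.75%, PbO 18.68%

The intermediate values are printed, with 4-significant-figure rounding, in the working; all internal work maintains full float precision through every step; a single rounding completes each reported value. The derived quantities, including the yield, the six compositions, LOI, net glass mass, totals, are re-derived from the batch weights on 2358 lb of glass in exact precision as they appear in the question or the answer.
Oxide-by-oxide delivered mass:
  Al2O3: 748.8·0.003000 = 2.246 lb
  K2O: 296.5·0.6795 = 201.5 lb
  SiO2: 225.7·0.5134 + 748.8·0.9950 = 860.9 lb
  CaO: 225.7·0.4836 + 834.0·0.5594 = 575.7 lb
  MgO: 580.9·0.4767 = 276.9 lb
  PbO: 450.7·0.9771 = 440.4 lb
LOI: 225.7·0.003000 + 834.0·0.4406 + 580.9·0.5233 + 296.5·0.3205 + 748.8·0.002000 + 450.7·0.02290 = 779.0 lb
Glass = total batch minus LOI = 3137 − 779.0 = 2358 lb (the oxide masses sum to this)
each oxide over glass, ×100, is wt %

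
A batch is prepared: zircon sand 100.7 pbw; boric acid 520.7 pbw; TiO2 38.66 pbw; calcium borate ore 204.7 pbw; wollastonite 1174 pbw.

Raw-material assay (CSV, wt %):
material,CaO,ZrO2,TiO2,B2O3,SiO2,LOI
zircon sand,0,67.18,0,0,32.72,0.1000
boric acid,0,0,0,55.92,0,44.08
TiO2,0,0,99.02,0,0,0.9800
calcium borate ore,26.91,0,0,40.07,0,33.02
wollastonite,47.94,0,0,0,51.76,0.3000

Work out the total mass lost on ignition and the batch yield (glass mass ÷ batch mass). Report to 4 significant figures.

Intermediates appear rounded to four significant figures as written — the whole derivation maintains exact precision end to end — every reported number takes a single rounding. Derived quantities are rebuilt using the weight values per 1738 pbw of glass in full float precision (glass mass, ignition loss, five oxide percentages, the totals, the yield) as quoted within problem or answer.
LOI of each material in turn:
  zircon sand: 100.7 × 0.001000 = 0.1007 pbw
  boric acid: 520.7 × 0.4408 = 229.5 pbw
  TiO2: 38.66 × 0.009800 = 0.3789 pbw
  calcium borate ore: 204.7 × 0.3302 = 67.59 pbw
  wollastonite: 1174 × 0.003000 = 3.522 pbw
Total LOI = 301.1 pbw
Glass = batch − LOI = 2039 − 301.1 = 1738 pbw

LOI loss = 301.1 pbw; glass = 1738 pbw; yield = 85.23%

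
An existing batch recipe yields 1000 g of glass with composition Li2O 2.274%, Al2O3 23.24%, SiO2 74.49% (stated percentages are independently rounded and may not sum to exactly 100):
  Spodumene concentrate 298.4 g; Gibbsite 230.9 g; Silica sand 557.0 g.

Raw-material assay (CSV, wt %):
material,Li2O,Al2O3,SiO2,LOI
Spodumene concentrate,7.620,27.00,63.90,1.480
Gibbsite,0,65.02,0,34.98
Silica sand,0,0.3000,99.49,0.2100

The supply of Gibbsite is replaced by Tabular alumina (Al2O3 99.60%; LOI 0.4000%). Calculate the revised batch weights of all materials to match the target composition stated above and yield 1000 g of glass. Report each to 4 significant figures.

Working values are printed, rounded to four significant digits, in the printout. The whole derivation runs at full float precision all the way through; a single rounding finalizes each reported number — the derived quantities, which include the yield, LOI, the totals, the three compositions, net glass mass, are carried at exact precision, as set out in problem or answer, using the weight values at 1000 g of glass.
Target masses of each oxide per 1000 g glass:
  Li2O: 2.274% × 1000 = 22.74 g
  Al2O3: 23.24% × 1000 = 232.4 g
  SiO2: 74.49% × 1000 = 744.9 g
A balance pass over the oxides, from the weights as reported, under the basis named above (sums match the target masses within answer rounding):
  Li2O: 298.4·0.07620 = 22.74 g (target 22.74 g)
  Al2O3: 298.4·0.2700 + 150.8·0.9960 + 557.0·0.003000 = 232.4 g (target 232.4 g)
  SiO2: 298.4·0.6390 + 557.0·0.9949 = 744.8 g (target 744.9 g)
Glass-mass bookkeeping: net batch after ignition = 1000 g (per-oxide target masses sum to 1000 g; the stated basis being 1000 g — gaps are rounding artifacts).
Batch total: Σ batch = 1006 g; loss to ignition Σ batch·LOI = 6.189 g; as yield: glass ÷ batch → 99.38%.

Revised batch per 1000 g glass:
  Spodumene concentrate: 298.4 g
  Tabular alumina: 150.8 g
  Silica sand: 557.0 g
Total batch = 1006 g; LOI loss = 6.189 g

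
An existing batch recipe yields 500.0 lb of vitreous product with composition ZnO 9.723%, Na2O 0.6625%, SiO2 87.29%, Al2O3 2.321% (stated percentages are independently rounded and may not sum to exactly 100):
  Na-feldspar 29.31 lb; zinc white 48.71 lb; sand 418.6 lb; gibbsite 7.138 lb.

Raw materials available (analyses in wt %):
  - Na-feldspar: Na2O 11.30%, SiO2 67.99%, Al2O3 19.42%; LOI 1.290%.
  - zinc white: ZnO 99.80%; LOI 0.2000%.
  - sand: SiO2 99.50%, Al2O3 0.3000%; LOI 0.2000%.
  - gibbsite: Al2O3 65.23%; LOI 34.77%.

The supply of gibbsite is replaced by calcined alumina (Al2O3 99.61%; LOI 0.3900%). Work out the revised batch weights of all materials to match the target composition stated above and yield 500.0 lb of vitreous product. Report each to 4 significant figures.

The working math maintains exact precision in every operation — intermediates are printed, rounded to 4 significant figures, in the working; a single rounding completes every reported number. The derived quantities are carried using the weight values at 500.0 lb of glass in full precision (LOI, yield, net glass mass, totals, the four compositions) as given in the question or the answer.
Oxide-by-oxide targets in 500.0 lb vitreous product:
  ZnO: 9.723% × 500.0 = 48.62 lb
  Na2O: 0.6625% × 500.0 = 3.312 lb
  SiO2: 87.29% × 500.0 = 436.4 lb
  Al2O3: 2.321% × 500.0 = 11.60 lb
Checking each oxide sum given the weights on record, at the basis given (each sum matches its target mass modulo rounding of the values):
  ZnO: 48.71·0.9980 = 48.61 lb (target 48.62 lb)
  Na2O: 29.31·0.1130 = 3.312 lb (target 3.312 lb)
  SiO2: 29.31·0.6799 + 418.6·0.9950 = 436.4 lb (target 436.4 lb)
  Al2O3: 29.31·0.1942 + 418.6·0.003000 + 4.675·0.9961 = 11.60 lb (target 11.60 lb)
The glass-mass cross-check: batch total minus LOI = 500.0 lb (the Σ of target masses is 500.0 lb; stated basis 500.0 lb — rounding explains the deltas).
Total batch = Σ batch = 501.3 lb; ignition loss, Σ(batch × LOI) = 1.331 lb; yield = glass ÷ total batch = 99.73%.

Revised batch per 500.0 lb vitreous product:
  Na-feldspar: 29.31 lb
  zinc white: 48.71 lb
  sand: 418.6 lb
  calcined alumina: 4.675 lb
Total batch = 501.3 lb; LOI loss = 1.331 lb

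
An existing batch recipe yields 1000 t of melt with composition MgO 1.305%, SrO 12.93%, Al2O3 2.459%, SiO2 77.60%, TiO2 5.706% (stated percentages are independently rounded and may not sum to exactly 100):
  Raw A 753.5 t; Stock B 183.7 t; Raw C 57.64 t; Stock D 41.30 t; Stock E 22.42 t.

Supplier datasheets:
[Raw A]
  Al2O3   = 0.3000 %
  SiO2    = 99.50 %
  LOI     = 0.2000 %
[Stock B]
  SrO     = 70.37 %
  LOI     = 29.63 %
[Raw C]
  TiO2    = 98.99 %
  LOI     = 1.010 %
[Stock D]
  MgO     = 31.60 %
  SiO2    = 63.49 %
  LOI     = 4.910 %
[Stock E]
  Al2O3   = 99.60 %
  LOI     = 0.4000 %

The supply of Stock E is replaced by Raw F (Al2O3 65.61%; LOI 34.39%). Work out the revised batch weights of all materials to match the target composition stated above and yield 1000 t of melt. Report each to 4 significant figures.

All arithmetic holds full precision in every operation — the intermediate values are printed (rounded to 4 significant digits) in the printout; each reported number is rounded exactly once — the derived quantities (ignition loss, yield, net glass mass, five oxide percentages, the totals) are carried in exact precision using the weight values per 1000 t of glass, exactly as shown in question or answer.
The oxide mass targets at 1000 t melt:
  MgO: 1.305% × 1000 = 13.05 t
  SrO: 12.93% × 1000 = 129.3 t
  Al2O3: 2.459% × 1000 = 24.59 t
  SiO2: 77.60% × 1000 = 776.0 t
  TiO2: 5.706% × 1000 = 57.06 t
Oxide-by-oxide audit from the weights as reported, per the basis as stated (sum by sum, the targets are met modulo rounding of the values):
  MgO: 41.30·0.3160 = 13.05 t (target 13.05 t)
  SrO: 183.7·0.7037 = 129.3 t (target 129.3 t)
  Al2O3: 753.5·0.003000 + 34.03·0.6561 = 24.59 t (target 24.59 t)
  SiO2: 753.5·0.9950 + 41.30·0.6349 = 776.0 t (target 776.0 t)
  TiO2: 57.64·0.9899 = 57.06 t (target 57.06 t)
Glass mass check: batch total minus LOI = 999.9 t (the targets, summed, come to 1000 t; basis as stated: 1000 t — rounding explains the deltas).
Total batch = Σ batch = 1070 t; LOI removed, Σ of batch·LOI: 70.25 t; yield, glass over the total, = 93.44%.

Revised batch per 1000 t melt:
  Raw A: 753.5 t
  Stock B: 183.7 t
  Raw C: 57.64 t
  Stock D: 41.30 t
  Raw F: 34.03 t
Total batch = 1070 t; LOI loss = 70.25 t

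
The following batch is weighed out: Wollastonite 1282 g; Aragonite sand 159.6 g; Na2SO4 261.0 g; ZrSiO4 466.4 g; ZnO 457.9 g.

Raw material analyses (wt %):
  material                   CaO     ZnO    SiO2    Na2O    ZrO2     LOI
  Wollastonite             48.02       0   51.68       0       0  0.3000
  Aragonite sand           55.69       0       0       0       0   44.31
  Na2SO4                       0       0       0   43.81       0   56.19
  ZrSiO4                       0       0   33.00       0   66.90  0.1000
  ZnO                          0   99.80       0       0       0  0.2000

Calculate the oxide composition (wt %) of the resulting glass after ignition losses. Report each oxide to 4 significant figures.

Mid-chain values are shown, rounded to 4 significant figures, across the worked steps — full precision is kept at every stage; each reported number is rounded only once; all derived quantities, which include net glass mass, yield, ignition loss, the totals, the five compositions, are computed in full float precision, as set out in the question or the answer, from the weighed amounts on 2404 g of glass.
What the batch supplies per oxide:
  CaO: 1282·0.4802 + 159.6·0.5569 = 704.5 g
  ZnO: 457.9·0.9980 = 457.0 g
  SiO2: 1282·0.5168 + 466.4·0.3300 = 816.4 g
  Na2O: 261.0·0.4381 = 114.3 g
  ZrO2: 466.4·0.6690 = 312.0 g
LOI: 1282·0.003000 + 159.6·0.4431 + 261.0·0.5619 + 466.4·0.001000 + 457.9·0.002000 = 222.6 g
batch − LOI leaves glass = 2627 − 222.6 = 2404 g (the oxide masses sum to this)
wt %: oxide over glass, times 100

Glass mass = 2404 g (batch 2627 − LOI 222.6).
Composition: CaO 29.30%, ZnO 19.01%, SiO2 33.96%, Na2O 4.756%, ZrO2 12.98%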